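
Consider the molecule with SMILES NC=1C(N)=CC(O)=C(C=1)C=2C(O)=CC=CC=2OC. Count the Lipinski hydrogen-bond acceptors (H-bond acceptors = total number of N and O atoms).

N atoms: 2; O atoms: 3.
Lipinski HBA = 2 + 3 = 5.

5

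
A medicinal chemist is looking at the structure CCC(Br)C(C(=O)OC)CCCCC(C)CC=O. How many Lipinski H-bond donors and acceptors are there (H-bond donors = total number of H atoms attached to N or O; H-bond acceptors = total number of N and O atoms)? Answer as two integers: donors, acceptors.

Donors: find every N or O and count the H atoms it carries.
  atom 7 (O): bond orders sum to 2 → 0 H
  atom 8 (O): bond orders sum to 2 → 0 H
  atom 18 (O): bond orders sum to 2 → 0 H
Lipinski HBD = 0.
Acceptors: N atoms = 0, O atoms = 3 → HBA = 3.

0, 3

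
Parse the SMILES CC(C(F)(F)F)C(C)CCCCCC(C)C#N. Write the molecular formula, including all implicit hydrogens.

Walk through each heavy atom and fill implicit hydrogens from standard valence (C 4, N 3, O 2, S 2, halogen 1):
  atom 1: C, bond orders sum to 1 (valence 4) → 3 H
  atom 2: C, bond orders sum to 3 (valence 4) → 1 H
  atom 3: C, bond orders sum to 4 (valence 4) → 0 H
  atom 4: F (halogen, monovalent) → 0 H
  atom 5: F (halogen, monovalent) → 0 H
  atom 6: F (halogen, monovalent) → 0 H
  atom 7: C, bond orders sum to 3 (valence 4) → 1 H
  atom 8: C, bond orders sum to 1 (valence 4) → 3 H
  atom 9: C, bond orders sum to 2 (valence 4) → 2 H
  atom 10: C, bond orders sum to 2 (valence 4) → 2 H
  atom 11: C, bond orders sum to 2 (valence 4) → 2 H
  atom 12: C, bond orders sum to 2 (valence 4) → 2 H
  atom 13: C, bond orders sum to 2 (valence 4) → 2 H
  atom 14: C, bond orders sum to 3 (valence 4) → 1 H
  atom 15: C, bond orders sum to 1 (valence 4) → 3 H
  atom 16: C, bond orders sum to 4 (valence 4) → 0 H
  atom 17: N, bond orders sum to 3 (valence 3) → 0 H
Totals → C:13, H:22, F:3, N:1.
In Hill order: C13H22F3N.

C13H22F3N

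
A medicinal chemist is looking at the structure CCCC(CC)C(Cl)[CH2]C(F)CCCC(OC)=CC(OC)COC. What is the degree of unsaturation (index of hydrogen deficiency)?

1

Degree of unsaturation = (number of rings) + (number of π bonds).
Ring closures in the SMILES: 0.
π bonds: 1 double bond (each 1 DoU) → 1 DoU from unsaturation.
Total DoU = 0 + 1 = 1.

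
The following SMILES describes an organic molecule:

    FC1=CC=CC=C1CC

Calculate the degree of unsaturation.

Molecular formula: C8H9F.
DoU = (2C + 2 + N − H − X) / 2, where X is the halogen count and O/S are ignored.
    = (2·8 + 2 + 0 − 9 − 1) / 2 = 8 / 2 = 4.

4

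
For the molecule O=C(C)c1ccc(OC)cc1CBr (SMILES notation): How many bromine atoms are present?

Scan the SMILES for Br atoms (remember two-letter symbols like Cl and Br are single atoms).
Bromine count: 1.

1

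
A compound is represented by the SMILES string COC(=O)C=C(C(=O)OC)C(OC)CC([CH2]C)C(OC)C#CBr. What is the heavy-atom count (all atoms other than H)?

Every atom symbol written in the SMILES (organic subset) is one heavy atom; implicit H are not written.
Heavy atoms by element → Br:1, C:16, O:6.
Total: 23.

23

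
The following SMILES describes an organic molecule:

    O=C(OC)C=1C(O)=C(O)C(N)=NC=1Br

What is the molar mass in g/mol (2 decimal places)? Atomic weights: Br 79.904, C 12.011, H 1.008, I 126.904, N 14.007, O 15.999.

263.05 g/mol

First, the molecular formula is C7H7BrN2O4 (counting implicit H from valence).
  Br: 1 × 79.904 = 79.904
  C: 7 × 12.011 = 84.077
  H: 7 × 1.008 = 7.056
  N: 2 × 14.007 = 28.014
  O: 4 × 15.999 = 63.996
Sum: 1×79.904 + 7×12.011 + 7×1.008 + 2×14.007 + 4×15.999 = 263.047 → 263.05 g/mol.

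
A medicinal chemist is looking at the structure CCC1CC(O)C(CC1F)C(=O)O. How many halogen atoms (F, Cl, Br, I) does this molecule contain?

Halogen atoms appear at heavy-atom position 10 (1×F).
Other groups present: 1 carboxylic acid, 1 hydroxyl.
Halogen count: 1.

1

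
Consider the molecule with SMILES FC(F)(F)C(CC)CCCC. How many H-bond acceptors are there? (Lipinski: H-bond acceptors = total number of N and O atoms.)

N atoms: 0; O atoms: 0.
Lipinski HBA = 0 + 0 = 0.

0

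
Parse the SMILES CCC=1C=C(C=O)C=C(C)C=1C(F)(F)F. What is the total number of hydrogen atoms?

11

Walk through each heavy atom and fill implicit hydrogens from standard valence (C 4, N 3, O 2, S 2, halogen 1):
  atom 1: C, bond orders sum to 1 (valence 4) → 3 H
  atom 2: C, bond orders sum to 2 (valence 4) → 2 H
  atom 3: C, bond orders sum to 4 (valence 4) → 0 H
  atom 4: C, bond orders sum to 3 (valence 4) → 1 H
  atom 5: C, bond orders sum to 4 (valence 4) → 0 H
  atom 6: C, bond orders sum to 3 (valence 4) → 1 H
  atom 7: O, bond orders sum to 2 (valence 2) → 0 H
  atom 8: C, bond orders sum to 3 (valence 4) → 1 H
  atom 9: C, bond orders sum to 4 (valence 4) → 0 H
  atom 10: C, bond orders sum to 1 (valence 4) → 3 H
  atom 11: C, bond orders sum to 4 (valence 4) → 0 H
  atom 12: C, bond orders sum to 4 (valence 4) → 0 H
  atom 13: F (halogen, monovalent) → 0 H
  atom 14: F (halogen, monovalent) → 0 H
  atom 15: F (halogen, monovalent) → 0 H
Total hydrogens: 11.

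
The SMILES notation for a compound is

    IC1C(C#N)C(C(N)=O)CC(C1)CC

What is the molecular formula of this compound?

Walk through each heavy atom and fill implicit hydrogens from standard valence (C 4, N 3, O 2, S 2, halogen 1):
  atom 1: I (halogen, monovalent) → 0 H
  atom 2: C, bond orders sum to 3 (valence 4) → 1 H
  atom 3: C, bond orders sum to 3 (valence 4) → 1 H
  atom 4: C, bond orders sum to 4 (valence 4) → 0 H
  atom 5: N, bond orders sum to 3 (valence 3) → 0 H
  atom 6: C, bond orders sum to 3 (valence 4) → 1 H
  atom 7: C, bond orders sum to 4 (valence 4) → 0 H
  atom 8: N, bond orders sum to 1 (valence 3) → 2 H
  atom 9: O, bond orders sum to 2 (valence 2) → 0 H
  atom 10: C, bond orders sum to 2 (valence 4) → 2 H
  atom 11: C, bond orders sum to 3 (valence 4) → 1 H
  atom 12: C, bond orders sum to 2 (valence 4) → 2 H
  atom 13: C, bond orders sum to 2 (valence 4) → 2 H
  atom 14: C, bond orders sum to 1 (valence 4) → 3 H
Totals → C:10, H:15, I:1, N:2, O:1.
In Hill order: C10H15IN2O.

C10H15IN2O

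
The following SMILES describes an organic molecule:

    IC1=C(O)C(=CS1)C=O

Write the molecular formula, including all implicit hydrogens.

C5H3IO2S

Walk through each heavy atom and fill implicit hydrogens from standard valence (C 4, N 3, O 2, S 2, halogen 1):
  atom 1: I (halogen, monovalent) → 0 H
  atom 2: C, bond orders sum to 4 (valence 4) → 0 H
  atom 3: C, bond orders sum to 4 (valence 4) → 0 H
  atom 4: O, bond orders sum to 1 (valence 2) → 1 H
  atom 5: C, bond orders sum to 4 (valence 4) → 0 H
  atom 6: C, bond orders sum to 3 (valence 4) → 1 H
  atom 7: S, bond orders sum to 2 (valence 2) → 0 H
  atom 8: C, bond orders sum to 3 (valence 4) → 1 H
  atom 9: O, bond orders sum to 2 (valence 2) → 0 H
Totals → C:5, H:3, I:1, O:2, S:1.
In Hill order: C5H3IO2S.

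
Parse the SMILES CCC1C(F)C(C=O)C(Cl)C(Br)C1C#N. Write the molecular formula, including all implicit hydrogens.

Walk through each heavy atom and fill implicit hydrogens from standard valence (C 4, N 3, O 2, S 2, halogen 1):
  atom 1: C, bond orders sum to 1 (valence 4) → 3 H
  atom 2: C, bond orders sum to 2 (valence 4) → 2 H
  atom 3: C, bond orders sum to 3 (valence 4) → 1 H
  atom 4: C, bond orders sum to 3 (valence 4) → 1 H
  atom 5: F (halogen, monovalent) → 0 H
  atom 6: C, bond orders sum to 3 (valence 4) → 1 H
  atom 7: C, bond orders sum to 3 (valence 4) → 1 H
  atom 8: O, bond orders sum to 2 (valence 2) → 0 H
  atom 9: C, bond orders sum to 3 (valence 4) → 1 H
  atom 10: Cl (halogen, monovalent) → 0 H
  atom 11: C, bond orders sum to 3 (valence 4) → 1 H
  atom 12: Br (halogen, monovalent) → 0 H
  atom 13: C, bond orders sum to 3 (valence 4) → 1 H
  atom 14: C, bond orders sum to 4 (valence 4) → 0 H
  atom 15: N, bond orders sum to 3 (valence 3) → 0 H
Totals → C:10, H:12, Br:1, Cl:1, F:1, N:1, O:1.
In Hill order: C10H12BrClFNO.

C10H12BrClFNO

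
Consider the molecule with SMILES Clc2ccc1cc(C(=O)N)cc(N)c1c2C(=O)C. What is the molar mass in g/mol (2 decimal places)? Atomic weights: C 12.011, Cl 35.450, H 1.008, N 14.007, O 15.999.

First, the molecular formula is C13H11ClN2O2 (counting implicit H from valence).
  C: 13 × 12.011 = 156.143
  Cl: 1 × 35.450 = 35.450
  H: 11 × 1.008 = 11.088
  N: 2 × 14.007 = 28.014
  O: 2 × 15.999 = 31.998
Sum: 13×12.011 + 1×35.450 + 11×1.008 + 2×14.007 + 2×15.999 = 262.693 → 262.69 g/mol.

262.69 g/mol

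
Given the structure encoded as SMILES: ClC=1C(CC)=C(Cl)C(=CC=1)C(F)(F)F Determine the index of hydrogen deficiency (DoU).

Molecular formula: C9H7Cl2F3.
DoU = (2C + 2 + N − H − X) / 2, where X is the halogen count and O/S are ignored.
    = (2·9 + 2 + 0 − 7 − 5) / 2 = 8 / 2 = 4.

4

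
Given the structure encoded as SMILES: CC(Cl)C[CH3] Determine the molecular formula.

C4H9Cl

Walk through each heavy atom and fill implicit hydrogens from standard valence (C 4, N 3, O 2, S 2, halogen 1):
  atom 1: C, bond orders sum to 1 (valence 4) → 3 H
  atom 2: C, bond orders sum to 3 (valence 4) → 1 H
  atom 3: Cl (halogen, monovalent) → 0 H
  atom 4: C, bond orders sum to 2 (valence 4) → 2 H
  atom 5: C with explicit H count 3
Totals → C:4, H:9, Cl:1.
In Hill order: C4H9Cl.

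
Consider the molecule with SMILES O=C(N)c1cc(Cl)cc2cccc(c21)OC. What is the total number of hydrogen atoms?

10

Walk through each heavy atom and fill implicit hydrogens from standard valence (C 4, N 3, O 2, S 2, halogen 1); for lowercase aromatic atoms, an aromatic c carries 1 H when it has two neighbours and 0 H with three, and aromatic n carries 0 H:
  atom 1: O, bond orders sum to 2 (valence 2) → 0 H
  atom 2: C, bond orders sum to 4 (valence 4) → 0 H
  atom 3: N, bond orders sum to 1 (valence 3) → 2 H
  atom 4: aromatic c, 3 neighbours → 0 H
  atom 5: aromatic c, 2 neighbours → 1 H
  atom 6: aromatic c, 3 neighbours → 0 H
  atom 7: Cl (halogen, monovalent) → 0 H
  atom 8: aromatic c, 2 neighbours → 1 H
  atom 9: aromatic c, 3 neighbours → 0 H
  atom 10: aromatic c, 2 neighbours → 1 H
  atom 11: aromatic c, 2 neighbours → 1 H
  atom 12: aromatic c, 2 neighbours → 1 H
  atom 13: aromatic c, 3 neighbours → 0 H
  atom 14: aromatic c, 3 neighbours → 0 H
  atom 15: O, bond orders sum to 2 (valence 2) → 0 H
  atom 16: C, bond orders sum to 1 (valence 4) → 3 H
Total hydrogens: 10.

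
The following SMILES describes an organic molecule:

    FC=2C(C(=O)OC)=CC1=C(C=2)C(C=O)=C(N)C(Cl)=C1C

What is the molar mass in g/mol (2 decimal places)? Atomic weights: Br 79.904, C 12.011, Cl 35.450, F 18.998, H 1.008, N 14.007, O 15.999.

First, the molecular formula is C14H11ClFNO3 (counting implicit H from valence).
  C: 14 × 12.011 = 168.154
  Cl: 1 × 35.450 = 35.450
  F: 1 × 18.998 = 18.998
  H: 11 × 1.008 = 11.088
  N: 1 × 14.007 = 14.007
  O: 3 × 15.999 = 47.997
Sum: 14×12.011 + 1×35.450 + 1×18.998 + 11×1.008 + 1×14.007 + 3×15.999 = 295.694 → 295.69 g/mol.

295.69 g/mol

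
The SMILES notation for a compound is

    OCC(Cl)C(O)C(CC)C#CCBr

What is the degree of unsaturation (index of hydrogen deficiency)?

2

Molecular formula: C9H14BrClO2.
DoU = (2C + 2 + N − H − X) / 2, where X is the halogen count and O/S are ignored.
    = (2·9 + 2 + 0 − 14 − 2) / 2 = 4 / 2 = 2.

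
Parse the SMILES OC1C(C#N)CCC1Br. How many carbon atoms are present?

Count every carbon token in the SMILES (each C, including those in ring-closure positions and inside branches).
Carbon count: 6.

6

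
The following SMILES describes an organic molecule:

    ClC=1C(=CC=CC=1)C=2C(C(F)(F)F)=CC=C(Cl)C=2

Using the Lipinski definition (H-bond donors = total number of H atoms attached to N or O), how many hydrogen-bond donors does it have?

Donors: find every N or O and count the H atoms it carries.
  (no N or O atoms present)
Lipinski HBD = 0.

0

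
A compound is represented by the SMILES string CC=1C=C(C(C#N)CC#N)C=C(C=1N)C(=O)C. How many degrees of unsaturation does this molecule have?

Molecular formula: C13H13N3O.
DoU = (2C + 2 + N − H − X) / 2, where X is the halogen count and O/S are ignored.
    = (2·13 + 2 + 3 − 13 − 0) / 2 = 18 / 2 = 9.

9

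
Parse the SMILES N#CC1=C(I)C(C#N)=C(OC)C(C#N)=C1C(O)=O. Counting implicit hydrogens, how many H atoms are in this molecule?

4

Walk through each heavy atom and fill implicit hydrogens from standard valence (C 4, N 3, O 2, S 2, halogen 1):
  atom 1: N, bond orders sum to 3 (valence 3) → 0 H
  atom 2: C, bond orders sum to 4 (valence 4) → 0 H
  atom 3: C, bond orders sum to 4 (valence 4) → 0 H
  atom 4: C, bond orders sum to 4 (valence 4) → 0 H
  atom 5: I (halogen, monovalent) → 0 H
  atom 6: C, bond orders sum to 4 (valence 4) → 0 H
  atom 7: C, bond orders sum to 4 (valence 4) → 0 H
  atom 8: N, bond orders sum to 3 (valence 3) → 0 H
  atom 9: C, bond orders sum to 4 (valence 4) → 0 H
  atom 10: O, bond orders sum to 2 (valence 2) → 0 H
  atom 11: C, bond orders sum to 1 (valence 4) → 3 H
  atom 12: C, bond orders sum to 4 (valence 4) → 0 H
  atom 13: C, bond orders sum to 4 (valence 4) → 0 H
  atom 14: N, bond orders sum to 3 (valence 3) → 0 H
  atom 15: C, bond orders sum to 4 (valence 4) → 0 H
  atom 16: C, bond orders sum to 4 (valence 4) → 0 H
  atom 17: O, bond orders sum to 1 (valence 2) → 1 H
  atom 18: O, bond orders sum to 2 (valence 2) → 0 H
Total hydrogens: 4.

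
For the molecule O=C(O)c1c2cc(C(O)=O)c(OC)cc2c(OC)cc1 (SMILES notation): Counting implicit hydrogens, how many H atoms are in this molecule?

12

Walk through each heavy atom and fill implicit hydrogens from standard valence (C 4, N 3, O 2, S 2, halogen 1); for lowercase aromatic atoms, an aromatic c carries 1 H when it has two neighbours and 0 H with three, and aromatic n carries 0 H:
  atom 1: O, bond orders sum to 2 (valence 2) → 0 H
  atom 2: C, bond orders sum to 4 (valence 4) → 0 H
  atom 3: O, bond orders sum to 1 (valence 2) → 1 H
  atom 4: aromatic c, 3 neighbours → 0 H
  atom 5: aromatic c, 3 neighbours → 0 H
  atom 6: aromatic c, 2 neighbours → 1 H
  atom 7: aromatic c, 3 neighbours → 0 H
  atom 8: C, bond orders sum to 4 (valence 4) → 0 H
  atom 9: O, bond orders sum to 1 (valence 2) → 1 H
  atom 10: O, bond orders sum to 2 (valence 2) → 0 H
  atom 11: aromatic c, 3 neighbours → 0 H
  atom 12: O, bond orders sum to 2 (valence 2) → 0 H
  atom 13: C, bond orders sum to 1 (valence 4) → 3 H
  atom 14: aromatic c, 2 neighbours → 1 H
  atom 15: aromatic c, 3 neighbours → 0 H
  atom 16: aromatic c, 3 neighbours → 0 H
  atom 17: O, bond orders sum to 2 (valence 2) → 0 H
  atom 18: C, bond orders sum to 1 (valence 4) → 3 H
  atom 19: aromatic c, 2 neighbours → 1 H
  atom 20: aromatic c, 2 neighbours → 1 H
Total hydrogens: 12.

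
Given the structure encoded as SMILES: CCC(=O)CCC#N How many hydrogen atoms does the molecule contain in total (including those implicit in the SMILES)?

Walk through each heavy atom and fill implicit hydrogens from standard valence (C 4, N 3, O 2, S 2, halogen 1):
  atom 1: C, bond orders sum to 1 (valence 4) → 3 H
  atom 2: C, bond orders sum to 2 (valence 4) → 2 H
  atom 3: C, bond orders sum to 4 (valence 4) → 0 H
  atom 4: O, bond orders sum to 2 (valence 2) → 0 H
  atom 5: C, bond orders sum to 2 (valence 4) → 2 H
  atom 6: C, bond orders sum to 2 (valence 4) → 2 H
  atom 7: C, bond orders sum to 4 (valence 4) → 0 H
  atom 8: N, bond orders sum to 3 (valence 3) → 0 H
Total hydrogens: 9.

9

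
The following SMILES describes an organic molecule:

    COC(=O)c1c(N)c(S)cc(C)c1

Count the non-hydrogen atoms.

13

Every atom symbol written in the SMILES (organic subset) is one heavy atom; implicit H are not written.
Heavy atoms by element → C:9, N:1, O:2, S:1.
Total: 13.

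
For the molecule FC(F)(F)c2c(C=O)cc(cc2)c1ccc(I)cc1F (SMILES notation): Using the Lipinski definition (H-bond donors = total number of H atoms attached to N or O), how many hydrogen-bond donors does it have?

Donors: find every N or O and count the H atoms it carries.
  atom 8 (O): bond orders sum to 2 → 0 H
Lipinski HBD = 0.

0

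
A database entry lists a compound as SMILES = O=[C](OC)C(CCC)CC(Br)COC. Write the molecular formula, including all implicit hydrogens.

C10H19BrO3

Walk through each heavy atom and fill implicit hydrogens from standard valence (C 4, N 3, O 2, S 2, halogen 1):
  atom 1: O, bond orders sum to 2 (valence 2) → 0 H
  atom 2: C with explicit H count 0
  atom 3: O, bond orders sum to 2 (valence 2) → 0 H
  atom 4: C, bond orders sum to 1 (valence 4) → 3 H
  atom 5: C, bond orders sum to 3 (valence 4) → 1 H
  atom 6: C, bond orders sum to 2 (valence 4) → 2 H
  atom 7: C, bond orders sum to 2 (valence 4) → 2 H
  atom 8: C, bond orders sum to 1 (valence 4) → 3 H
  atom 9: C, bond orders sum to 2 (valence 4) → 2 H
  atom 10: C, bond orders sum to 3 (valence 4) → 1 H
  atom 11: Br (halogen, monovalent) → 0 H
  atom 12: C, bond orders sum to 2 (valence 4) → 2 H
  atom 13: O, bond orders sum to 2 (valence 2) → 0 H
  atom 14: C, bond orders sum to 1 (valence 4) → 3 H
Totals → C:10, H:19, Br:1, O:3.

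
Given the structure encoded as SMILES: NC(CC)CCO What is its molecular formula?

C5H13NO

Walk through each heavy atom and fill implicit hydrogens from standard valence (C 4, N 3, O 2, S 2, halogen 1):
  atom 1: N, bond orders sum to 1 (valence 3) → 2 H
  atom 2: C, bond orders sum to 3 (valence 4) → 1 H
  atom 3: C, bond orders sum to 2 (valence 4) → 2 H
  atom 4: C, bond orders sum to 1 (valence 4) → 3 H
  atom 5: C, bond orders sum to 2 (valence 4) → 2 H
  atom 6: C, bond orders sum to 2 (valence 4) → 2 H
  atom 7: O, bond orders sum to 1 (valence 2) → 1 H
Totals → C:5, H:13, N:1, O:1.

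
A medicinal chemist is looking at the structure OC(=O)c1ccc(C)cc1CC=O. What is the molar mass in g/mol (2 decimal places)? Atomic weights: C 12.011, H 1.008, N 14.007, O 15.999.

178.19 g/mol

First, the molecular formula is C10H10O3 (counting implicit H from valence).
  C: 10 × 12.011 = 120.110
  H: 10 × 1.008 = 10.080
  O: 3 × 15.999 = 47.997
Sum: 10×12.011 + 10×1.008 + 3×15.999 = 178.187 → 178.19 g/mol.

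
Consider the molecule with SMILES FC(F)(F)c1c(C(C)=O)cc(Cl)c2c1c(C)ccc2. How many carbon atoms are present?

Count every carbon token in the SMILES (each C, including those in ring-closure positions and inside branches).
Carbon count: 14.

14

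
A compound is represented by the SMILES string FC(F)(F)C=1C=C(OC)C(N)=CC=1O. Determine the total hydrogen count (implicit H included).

Walk through each heavy atom and fill implicit hydrogens from standard valence (C 4, N 3, O 2, S 2, halogen 1):
  atom 1: F (halogen, monovalent) → 0 H
  atom 2: C, bond orders sum to 4 (valence 4) → 0 H
  atom 3: F (halogen, monovalent) → 0 H
  atom 4: F (halogen, monovalent) → 0 H
  atom 5: C, bond orders sum to 4 (valence 4) → 0 H
  atom 6: C, bond orders sum to 3 (valence 4) → 1 H
  atom 7: C, bond orders sum to 4 (valence 4) → 0 H
  atom 8: O, bond orders sum to 2 (valence 2) → 0 H
  atom 9: C, bond orders sum to 1 (valence 4) → 3 H
  atom 10: C, bond orders sum to 4 (valence 4) → 0 H
  atom 11: N, bond orders sum to 1 (valence 3) → 2 H
  atom 12: C, bond orders sum to 3 (valence 4) → 1 H
  atom 13: C, bond orders sum to 4 (valence 4) → 0 H
  atom 14: O, bond orders sum to 1 (valence 2) → 1 H
Total hydrogens: 8.

8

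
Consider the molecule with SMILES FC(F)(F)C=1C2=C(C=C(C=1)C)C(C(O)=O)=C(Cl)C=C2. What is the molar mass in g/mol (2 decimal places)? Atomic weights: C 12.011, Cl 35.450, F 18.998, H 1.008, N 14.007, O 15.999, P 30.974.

First, the molecular formula is C13H8ClF3O2 (counting implicit H from valence).
  C: 13 × 12.011 = 156.143
  Cl: 1 × 35.450 = 35.450
  F: 3 × 18.998 = 56.994
  H: 8 × 1.008 = 8.064
  O: 2 × 15.999 = 31.998
Sum: 13×12.011 + 1×35.450 + 3×18.998 + 8×1.008 + 2×15.999 = 288.649 → 288.65 g/mol.

288.65 g/mol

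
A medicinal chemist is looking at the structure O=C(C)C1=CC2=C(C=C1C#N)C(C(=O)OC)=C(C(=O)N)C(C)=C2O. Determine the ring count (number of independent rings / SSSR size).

2

In SMILES, each pair of matching ring-closure digits denotes one ring-closing bond; the number of such bonds equals the number of independent rings.
Ring-closure bonds here: 2.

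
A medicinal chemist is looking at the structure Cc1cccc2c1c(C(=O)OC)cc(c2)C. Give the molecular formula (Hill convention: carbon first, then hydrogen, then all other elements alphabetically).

Walk through each heavy atom and fill implicit hydrogens from standard valence (C 4, N 3, O 2, S 2, halogen 1); for lowercase aromatic atoms, an aromatic c carries 1 H when it has two neighbours and 0 H with three, and aromatic n carries 0 H:
  atom 1: C, bond orders sum to 1 (valence 4) → 3 H
  atom 2: aromatic c, 3 neighbours → 0 H
  atom 3: aromatic c, 2 neighbours → 1 H
  atom 4: aromatic c, 2 neighbours → 1 H
  atom 5: aromatic c, 2 neighbours → 1 H
  atom 6: aromatic c, 3 neighbours → 0 H
  atom 7: aromatic c, 3 neighbours → 0 H
  atom 8: aromatic c, 3 neighbours → 0 H
  atom 9: C, bond orders sum to 4 (valence 4) → 0 H
  atom 10: O, bond orders sum to 2 (valence 2) → 0 H
  atom 11: O, bond orders sum to 2 (valence 2) → 0 H
  atom 12: C, bond orders sum to 1 (valence 4) → 3 H
  atom 13: aromatic c, 2 neighbours → 1 H
  atom 14: aromatic c, 3 neighbours → 0 H
  atom 15: aromatic c, 2 neighbours → 1 H
  atom 16: C, bond orders sum to 1 (valence 4) → 3 H
Totals → C:14, H:14, O:2.

C14H14O2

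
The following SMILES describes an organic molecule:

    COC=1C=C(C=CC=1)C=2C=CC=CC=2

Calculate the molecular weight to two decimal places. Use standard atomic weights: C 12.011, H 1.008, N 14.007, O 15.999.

184.24 g/mol

First, the molecular formula is C13H12O (counting implicit H from valence).
  C: 13 × 12.011 = 156.143
  H: 12 × 1.008 = 12.096
  O: 1 × 15.999 = 15.999
Sum: 13×12.011 + 12×1.008 + 1×15.999 = 184.238 → 184.24 g/mol.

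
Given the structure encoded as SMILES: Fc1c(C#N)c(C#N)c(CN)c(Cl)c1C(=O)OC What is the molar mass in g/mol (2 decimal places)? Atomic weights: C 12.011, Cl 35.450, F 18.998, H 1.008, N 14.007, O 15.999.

267.64 g/mol

First, the molecular formula is C11H7ClFN3O2 (counting implicit H from valence).
  C: 11 × 12.011 = 132.121
  Cl: 1 × 35.450 = 35.450
  F: 1 × 18.998 = 18.998
  H: 7 × 1.008 = 7.056
  N: 3 × 14.007 = 42.021
  O: 2 × 15.999 = 31.998
Sum: 11×12.011 + 1×35.450 + 1×18.998 + 7×1.008 + 3×14.007 + 2×15.999 = 267.644 → 267.64 g/mol.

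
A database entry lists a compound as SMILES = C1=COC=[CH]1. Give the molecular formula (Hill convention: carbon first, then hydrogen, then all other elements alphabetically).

C4H4O

Walk through each heavy atom and fill implicit hydrogens from standard valence (C 4, N 3, O 2, S 2, halogen 1):
  atom 1: C, bond orders sum to 3 (valence 4) → 1 H
  atom 2: C, bond orders sum to 3 (valence 4) → 1 H
  atom 3: O, bond orders sum to 2 (valence 2) → 0 H
  atom 4: C, bond orders sum to 3 (valence 4) → 1 H
  atom 5: C with explicit H count 1
Totals → C:4, H:4, O:1.
In Hill order: C4H4O.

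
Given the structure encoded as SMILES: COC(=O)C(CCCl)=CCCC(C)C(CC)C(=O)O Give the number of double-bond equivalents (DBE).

3

Molecular formula: C14H23ClO4.
DoU = (2C + 2 + N − H − X) / 2, where X is the halogen count and O/S are ignored.
    = (2·14 + 2 + 0 − 23 − 1) / 2 = 6 / 2 = 3.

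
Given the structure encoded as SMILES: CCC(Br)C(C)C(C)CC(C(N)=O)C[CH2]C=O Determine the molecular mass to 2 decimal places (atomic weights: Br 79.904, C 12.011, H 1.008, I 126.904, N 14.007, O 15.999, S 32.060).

First, the molecular formula is C13H24BrNO2 (counting implicit H from valence).
  Br: 1 × 79.904 = 79.904
  C: 13 × 12.011 = 156.143
  H: 24 × 1.008 = 24.192
  N: 1 × 14.007 = 14.007
  O: 2 × 15.999 = 31.998
Sum: 1×79.904 + 13×12.011 + 24×1.008 + 1×14.007 + 2×15.999 = 306.244 → 306.24 g/mol.

306.24 g/mol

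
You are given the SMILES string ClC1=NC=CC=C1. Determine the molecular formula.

C5H4ClN

Walk through each heavy atom and fill implicit hydrogens from standard valence (C 4, N 3, O 2, S 2, halogen 1):
  atom 1: Cl (halogen, monovalent) → 0 H
  atom 2: C, bond orders sum to 4 (valence 4) → 0 H
  atom 3: N, bond orders sum to 3 (valence 3) → 0 H
  atom 4: C, bond orders sum to 3 (valence 4) → 1 H
  atom 5: C, bond orders sum to 3 (valence 4) → 1 H
  atom 6: C, bond orders sum to 3 (valence 4) → 1 H
  atom 7: C, bond orders sum to 3 (valence 4) → 1 H
Totals → C:5, H:4, Cl:1, N:1.
In Hill order: C5H4ClN.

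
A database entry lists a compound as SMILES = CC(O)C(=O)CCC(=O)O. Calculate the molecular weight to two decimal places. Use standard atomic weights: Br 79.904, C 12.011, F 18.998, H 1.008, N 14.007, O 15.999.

First, the molecular formula is C6H10O4 (counting implicit H from valence).
  C: 6 × 12.011 = 72.066
  H: 10 × 1.008 = 10.080
  O: 4 × 15.999 = 63.996
Sum: 6×12.011 + 10×1.008 + 4×15.999 = 146.142 → 146.14 g/mol.

146.14 g/mol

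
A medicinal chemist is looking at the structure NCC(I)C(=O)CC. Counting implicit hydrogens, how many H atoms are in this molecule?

10

Walk through each heavy atom and fill implicit hydrogens from standard valence (C 4, N 3, O 2, S 2, halogen 1):
  atom 1: N, bond orders sum to 1 (valence 3) → 2 H
  atom 2: C, bond orders sum to 2 (valence 4) → 2 H
  atom 3: C, bond orders sum to 3 (valence 4) → 1 H
  atom 4: I (halogen, monovalent) → 0 H
  atom 5: C, bond orders sum to 4 (valence 4) → 0 H
  atom 6: O, bond orders sum to 2 (valence 2) → 0 H
  atom 7: C, bond orders sum to 2 (valence 4) → 2 H
  atom 8: C, bond orders sum to 1 (valence 4) → 3 H
Total hydrogens: 10.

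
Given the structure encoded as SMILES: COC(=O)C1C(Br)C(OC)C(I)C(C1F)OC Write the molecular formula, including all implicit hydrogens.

C10H15BrFIO4

Walk through each heavy atom and fill implicit hydrogens from standard valence (C 4, N 3, O 2, S 2, halogen 1):
  atom 1: C, bond orders sum to 1 (valence 4) → 3 H
  atom 2: O, bond orders sum to 2 (valence 2) → 0 H
  atom 3: C, bond orders sum to 4 (valence 4) → 0 H
  atom 4: O, bond orders sum to 2 (valence 2) → 0 H
  atom 5: C, bond orders sum to 3 (valence 4) → 1 H
  atom 6: C, bond orders sum to 3 (valence 4) → 1 H
  atom 7: Br (halogen, monovalent) → 0 H
  atom 8: C, bond orders sum to 3 (valence 4) → 1 H
  atom 9: O, bond orders sum to 2 (valence 2) → 0 H
  atom 10: C, bond orders sum to 1 (valence 4) → 3 H
  atom 11: C, bond orders sum to 3 (valence 4) → 1 H
  atom 12: I (halogen, monovalent) → 0 H
  atom 13: C, bond orders sum to 3 (valence 4) → 1 H
  atom 14: C, bond orders sum to 3 (valence 4) → 1 H
  atom 15: F (halogen, monovalent) → 0 H
  atom 16: O, bond orders sum to 2 (valence 2) → 0 H
  atom 17: C, bond orders sum to 1 (valence 4) → 3 H
Totals → C:10, H:15, Br:1, F:1, I:1, O:4.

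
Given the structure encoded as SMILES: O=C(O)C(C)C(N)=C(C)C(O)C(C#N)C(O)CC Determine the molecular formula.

Walk through each heavy atom and fill implicit hydrogens from standard valence (C 4, N 3, O 2, S 2, halogen 1):
  atom 1: O, bond orders sum to 2 (valence 2) → 0 H
  atom 2: C, bond orders sum to 4 (valence 4) → 0 H
  atom 3: O, bond orders sum to 1 (valence 2) → 1 H
  atom 4: C, bond orders sum to 3 (valence 4) → 1 H
  atom 5: C, bond orders sum to 1 (valence 4) → 3 H
  atom 6: C, bond orders sum to 4 (valence 4) → 0 H
  atom 7: N, bond orders sum to 1 (valence 3) → 2 H
  atom 8: C, bond orders sum to 4 (valence 4) → 0 H
  atom 9: C, bond orders sum to 1 (valence 4) → 3 H
  atom 10: C, bond orders sum to 3 (valence 4) → 1 H
  atom 11: O, bond orders sum to 1 (valence 2) → 1 H
  atom 12: C, bond orders sum to 3 (valence 4) → 1 H
  atom 13: C, bond orders sum to 4 (valence 4) → 0 H
  atom 14: N, bond orders sum to 3 (valence 3) → 0 H
  atom 15: C, bond orders sum to 3 (valence 4) → 1 H
  atom 16: O, bond orders sum to 1 (valence 2) → 1 H
  atom 17: C, bond orders sum to 2 (valence 4) → 2 H
  atom 18: C, bond orders sum to 1 (valence 4) → 3 H
Totals → C:12, H:20, N:2, O:4.

C12H20N2O4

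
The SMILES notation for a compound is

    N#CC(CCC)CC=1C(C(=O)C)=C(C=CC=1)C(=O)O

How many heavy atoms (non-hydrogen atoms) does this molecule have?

Every atom symbol written in the SMILES (organic subset) is one heavy atom; implicit H are not written.
Heavy atoms by element → C:15, N:1, O:3.
Total: 19.

19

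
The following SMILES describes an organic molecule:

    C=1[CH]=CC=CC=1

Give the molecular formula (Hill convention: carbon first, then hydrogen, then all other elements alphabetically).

Walk through each heavy atom and fill implicit hydrogens from standard valence (C 4, N 3, O 2, S 2, halogen 1):
  atom 1: C, bond orders sum to 3 (valence 4) → 1 H
  atom 2: C with explicit H count 1
  atom 3: C, bond orders sum to 3 (valence 4) → 1 H
  atom 4: C, bond orders sum to 3 (valence 4) → 1 H
  atom 5: C, bond orders sum to 3 (valence 4) → 1 H
  atom 6: C, bond orders sum to 3 (valence 4) → 1 H
Totals → C:6, H:6.

C6H6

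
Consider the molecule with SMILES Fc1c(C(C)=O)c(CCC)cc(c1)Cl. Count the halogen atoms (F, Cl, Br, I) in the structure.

Halogen atoms appear at heavy-atom positions 1, 14 (1×Cl, 1×F).
Other groups present: 1 ketone.
Halogen count: 2.

2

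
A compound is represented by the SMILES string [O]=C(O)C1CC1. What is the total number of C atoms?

Count every carbon token in the SMILES (each C, including those in ring-closure positions and inside branches).
Carbon count: 4.

4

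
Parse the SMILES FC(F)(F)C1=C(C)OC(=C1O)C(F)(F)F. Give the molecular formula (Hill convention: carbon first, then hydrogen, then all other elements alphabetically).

Walk through each heavy atom and fill implicit hydrogens from standard valence (C 4, N 3, O 2, S 2, halogen 1):
  atom 1: F (halogen, monovalent) → 0 H
  atom 2: C, bond orders sum to 4 (valence 4) → 0 H
  atom 3: F (halogen, monovalent) → 0 H
  atom 4: F (halogen, monovalent) → 0 H
  atom 5: C, bond orders sum to 4 (valence 4) → 0 H
  atom 6: C, bond orders sum to 4 (valence 4) → 0 H
  atom 7: C, bond orders sum to 1 (valence 4) → 3 H
  atom 8: O, bond orders sum to 2 (valence 2) → 0 H
  atom 9: C, bond orders sum to 4 (valence 4) → 0 H
  atom 10: C, bond orders sum to 4 (valence 4) → 0 H
  atom 11: O, bond orders sum to 1 (valence 2) → 1 H
  atom 12: C, bond orders sum to 4 (valence 4) → 0 H
  atom 13: F (halogen, monovalent) → 0 H
  atom 14: F (halogen, monovalent) → 0 H
  atom 15: F (halogen, monovalent) → 0 H
Totals → C:7, H:4, F:6, O:2.
In Hill order: C7H4F6O2.

C7H4F6O2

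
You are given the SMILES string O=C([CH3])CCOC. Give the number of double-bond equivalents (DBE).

Molecular formula: C5H10O2.
DoU = (2C + 2 + N − H − X) / 2, where X is the halogen count and O/S are ignored.
    = (2·5 + 2 + 0 − 10 − 0) / 2 = 2 / 2 = 1.

1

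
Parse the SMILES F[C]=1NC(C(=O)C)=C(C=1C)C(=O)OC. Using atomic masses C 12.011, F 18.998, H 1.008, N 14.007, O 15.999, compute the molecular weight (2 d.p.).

First, the molecular formula is C9H10FNO3 (counting implicit H from valence).
  C: 9 × 12.011 = 108.099
  F: 1 × 18.998 = 18.998
  H: 10 × 1.008 = 10.080
  N: 1 × 14.007 = 14.007
  O: 3 × 15.999 = 47.997
Sum: 9×12.011 + 1×18.998 + 10×1.008 + 1×14.007 + 3×15.999 = 199.181 → 199.18 g/mol.

199.18 g/mol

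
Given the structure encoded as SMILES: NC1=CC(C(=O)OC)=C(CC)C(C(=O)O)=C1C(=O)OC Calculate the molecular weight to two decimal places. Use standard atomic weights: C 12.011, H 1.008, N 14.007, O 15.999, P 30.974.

First, the molecular formula is C13H15NO6 (counting implicit H from valence).
  C: 13 × 12.011 = 156.143
  H: 15 × 1.008 = 15.120
  N: 1 × 14.007 = 14.007
  O: 6 × 15.999 = 95.994
Sum: 13×12.011 + 15×1.008 + 1×14.007 + 6×15.999 = 281.264 → 281.26 g/mol.

281.26 g/mol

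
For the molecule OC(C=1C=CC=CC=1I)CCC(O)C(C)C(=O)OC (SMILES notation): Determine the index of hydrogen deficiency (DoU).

5

Degree of unsaturation = (number of rings) + (number of π bonds).
Ring closures in the SMILES: 1.
π bonds: 4 double bonds (each 1 DoU) → 4 DoU from unsaturation.
Total DoU = 1 + 4 = 5.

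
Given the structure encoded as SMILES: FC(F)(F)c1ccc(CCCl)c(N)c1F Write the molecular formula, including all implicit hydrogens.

Walk through each heavy atom and fill implicit hydrogens from standard valence (C 4, N 3, O 2, S 2, halogen 1); for lowercase aromatic atoms, an aromatic c carries 1 H when it has two neighbours and 0 H with three, and aromatic n carries 0 H:
  atom 1: F (halogen, monovalent) → 0 H
  atom 2: C, bond orders sum to 4 (valence 4) → 0 H
  atom 3: F (halogen, monovalent) → 0 H
  atom 4: F (halogen, monovalent) → 0 H
  atom 5: aromatic c, 3 neighbours → 0 H
  atom 6: aromatic c, 2 neighbours → 1 H
  atom 7: aromatic c, 2 neighbours → 1 H
  atom 8: aromatic c, 3 neighbours → 0 H
  atom 9: C, bond orders sum to 2 (valence 4) → 2 H
  atom 10: C, bond orders sum to 2 (valence 4) → 2 H
  atom 11: Cl (halogen, monovalent) → 0 H
  atom 12: aromatic c, 3 neighbours → 0 H
  atom 13: N, bond orders sum to 1 (valence 3) → 2 H
  atom 14: aromatic c, 3 neighbours → 0 H
  atom 15: F (halogen, monovalent) → 0 H
Totals → C:9, H:8, Cl:1, F:4, N:1.

C9H8ClF4N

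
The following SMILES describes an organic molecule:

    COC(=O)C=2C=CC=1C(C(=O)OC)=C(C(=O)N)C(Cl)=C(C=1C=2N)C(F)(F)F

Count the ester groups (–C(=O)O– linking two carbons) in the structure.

2

The ester motif appears at heavy-atom positions 3, 10 in the SMILES.
Other groups present: 1 amide, 1 primary amine.
Ester count: 2.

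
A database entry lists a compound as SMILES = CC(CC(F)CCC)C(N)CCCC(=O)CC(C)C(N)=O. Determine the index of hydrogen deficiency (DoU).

2

Degree of unsaturation = (number of rings) + (number of π bonds).
Ring closures in the SMILES: 0.
π bonds: 2 double bonds (each 1 DoU) → 2 DoU from unsaturation.
Total DoU = 0 + 2 = 2.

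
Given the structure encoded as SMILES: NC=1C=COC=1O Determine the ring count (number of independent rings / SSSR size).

In SMILES, each pair of matching ring-closure digits denotes one ring-closing bond; the number of such bonds equals the number of independent rings.
Ring-closure bonds here: 1.

1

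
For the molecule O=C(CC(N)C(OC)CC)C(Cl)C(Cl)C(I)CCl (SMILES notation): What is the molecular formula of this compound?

Walk through each heavy atom and fill implicit hydrogens from standard valence (C 4, N 3, O 2, S 2, halogen 1):
  atom 1: O, bond orders sum to 2 (valence 2) → 0 H
  atom 2: C, bond orders sum to 4 (valence 4) → 0 H
  atom 3: C, bond orders sum to 2 (valence 4) → 2 H
  atom 4: C, bond orders sum to 3 (valence 4) → 1 H
  atom 5: N, bond orders sum to 1 (valence 3) → 2 H
  atom 6: C, bond orders sum to 3 (valence 4) → 1 H
  atom 7: O, bond orders sum to 2 (valence 2) → 0 H
  atom 8: C, bond orders sum to 1 (valence 4) → 3 H
  atom 9: C, bond orders sum to 2 (valence 4) → 2 H
  atom 10: C, bond orders sum to 1 (valence 4) → 3 H
  atom 11: C, bond orders sum to 3 (valence 4) → 1 H
  atom 12: Cl (halogen, monovalent) → 0 H
  atom 13: C, bond orders sum to 3 (valence 4) → 1 H
  atom 14: Cl (halogen, monovalent) → 0 H
  atom 15: C, bond orders sum to 3 (valence 4) → 1 H
  atom 16: I (halogen, monovalent) → 0 H
  atom 17: C, bond orders sum to 2 (valence 4) → 2 H
  atom 18: Cl (halogen, monovalent) → 0 H
Totals → C:11, H:19, Cl:3, I:1, N:1, O:2.
In Hill order: C11H19Cl3INO2.

C11H19Cl3INO2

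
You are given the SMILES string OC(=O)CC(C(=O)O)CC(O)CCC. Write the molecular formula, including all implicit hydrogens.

Walk through each heavy atom and fill implicit hydrogens from standard valence (C 4, N 3, O 2, S 2, halogen 1):
  atom 1: O, bond orders sum to 1 (valence 2) → 1 H
  atom 2: C, bond orders sum to 4 (valence 4) → 0 H
  atom 3: O, bond orders sum to 2 (valence 2) → 0 H
  atom 4: C, bond orders sum to 2 (valence 4) → 2 H
  atom 5: C, bond orders sum to 3 (valence 4) → 1 H
  atom 6: C, bond orders sum to 4 (valence 4) → 0 H
  atom 7: O, bond orders sum to 2 (valence 2) → 0 H
  atom 8: O, bond orders sum to 1 (valence 2) → 1 H
  atom 9: C, bond orders sum to 2 (valence 4) → 2 H
  atom 10: C, bond orders sum to 3 (valence 4) → 1 H
  atom 11: O, bond orders sum to 1 (valence 2) → 1 H
  atom 12: C, bond orders sum to 2 (valence 4) → 2 H
  atom 13: C, bond orders sum to 2 (valence 4) → 2 H
  atom 14: C, bond orders sum to 1 (valence 4) → 3 H
Totals → C:9, H:16, O:5.

C9H16O5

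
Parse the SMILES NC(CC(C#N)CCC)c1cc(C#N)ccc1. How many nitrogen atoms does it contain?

3

Scan the SMILES for N atoms (remember two-letter symbols like Cl and Br are single atoms).
Nitrogen count: 3.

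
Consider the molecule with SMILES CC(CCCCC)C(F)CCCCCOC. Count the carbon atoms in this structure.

14

Count every carbon token in the SMILES (each C, including those in ring-closure positions and inside branches).
Carbon count: 14.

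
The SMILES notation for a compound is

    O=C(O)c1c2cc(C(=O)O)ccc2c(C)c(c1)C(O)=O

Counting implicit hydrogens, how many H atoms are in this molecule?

10

Walk through each heavy atom and fill implicit hydrogens from standard valence (C 4, N 3, O 2, S 2, halogen 1); for lowercase aromatic atoms, an aromatic c carries 1 H when it has two neighbours and 0 H with three, and aromatic n carries 0 H:
  atom 1: O, bond orders sum to 2 (valence 2) → 0 H
  atom 2: C, bond orders sum to 4 (valence 4) → 0 H
  atom 3: O, bond orders sum to 1 (valence 2) → 1 H
  atom 4: aromatic c, 3 neighbours → 0 H
  atom 5: aromatic c, 3 neighbours → 0 H
  atom 6: aromatic c, 2 neighbours → 1 H
  atom 7: aromatic c, 3 neighbours → 0 H
  atom 8: C, bond orders sum to 4 (valence 4) → 0 H
  atom 9: O, bond orders sum to 2 (valence 2) → 0 H
  atom 10: O, bond orders sum to 1 (valence 2) → 1 H
  atom 11: aromatic c, 2 neighbours → 1 H
  atom 12: aromatic c, 2 neighbours → 1 H
  atom 13: aromatic c, 3 neighbours → 0 H
  atom 14: aromatic c, 3 neighbours → 0 H
  atom 15: C, bond orders sum to 1 (valence 4) → 3 H
  atom 16: aromatic c, 3 neighbours → 0 H
  atom 17: aromatic c, 2 neighbours → 1 H
  atom 18: C, bond orders sum to 4 (valence 4) → 0 H
  atom 19: O, bond orders sum to 1 (valence 2) → 1 H
  atom 20: O, bond orders sum to 2 (valence 2) → 0 H
Total hydrogens: 10.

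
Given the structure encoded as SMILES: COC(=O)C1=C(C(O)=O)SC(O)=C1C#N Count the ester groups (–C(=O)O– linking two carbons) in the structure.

The ester motif appears at heavy-atom position 3 in the SMILES.
Other groups present: 1 carboxylic acid, 1 hydroxyl, 1 nitrile.
Ester count: 1.

1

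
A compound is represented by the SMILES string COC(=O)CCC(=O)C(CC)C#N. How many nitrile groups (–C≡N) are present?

The nitrile motif appears at heavy-atom position 12 in the SMILES.
Other groups present: 1 ester, 1 ketone.
Nitrile count: 1.

1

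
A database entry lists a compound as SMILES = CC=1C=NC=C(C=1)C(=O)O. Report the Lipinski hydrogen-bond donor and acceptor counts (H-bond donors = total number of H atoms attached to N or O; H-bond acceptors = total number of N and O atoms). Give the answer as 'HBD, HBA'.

1, 3

Donors: find every N or O and count the H atoms it carries.
  atom 4 (N): bond orders sum to 3 → 0 H
  atom 9 (O): bond orders sum to 2 → 0 H
  atom 10 (O): bond orders sum to 1 → 1 H
Lipinski HBD = 1.
Acceptors: N atoms = 1, O atoms = 2 → HBA = 3.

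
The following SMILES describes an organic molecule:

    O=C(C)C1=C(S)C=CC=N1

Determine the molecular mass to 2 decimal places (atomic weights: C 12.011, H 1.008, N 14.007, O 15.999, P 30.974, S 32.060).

First, the molecular formula is C7H7NOS (counting implicit H from valence).
  C: 7 × 12.011 = 84.077
  H: 7 × 1.008 = 7.056
  N: 1 × 14.007 = 14.007
  O: 1 × 15.999 = 15.999
  S: 1 × 32.060 = 32.060
Sum: 7×12.011 + 7×1.008 + 1×14.007 + 1×15.999 + 1×32.060 = 153.199 → 153.20 g/mol.

153.20 g/mol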